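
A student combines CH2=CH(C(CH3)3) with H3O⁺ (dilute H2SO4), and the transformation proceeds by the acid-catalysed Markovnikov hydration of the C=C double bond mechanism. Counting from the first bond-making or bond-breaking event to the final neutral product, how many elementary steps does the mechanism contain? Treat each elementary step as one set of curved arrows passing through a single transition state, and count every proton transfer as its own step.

Step 1: The π electrons of the C=C bond attack a proton of H3O⁺; Markovnikov addition places the new C–H on the less-substituted alkene carbon, so the positive charge ends up on the more-substituted carbon — a secondary carbocation. H2O is released.
Step 2: A 1,2-methyl shift from the adjacent tert-butyl carbon moves the positive charge from the secondary centre to an adjacent carbon, generating a more stable tertiary carbocation.
Step 3: Nucleophilic capture of the cation by H2O produces the protonated alcohol (an oxonium ion).
Step 4: H2O removes a proton from the oxonium oxygen, regenerating H3O⁺ and giving the neutral alcohol.
Total: 4 elementary steps.

4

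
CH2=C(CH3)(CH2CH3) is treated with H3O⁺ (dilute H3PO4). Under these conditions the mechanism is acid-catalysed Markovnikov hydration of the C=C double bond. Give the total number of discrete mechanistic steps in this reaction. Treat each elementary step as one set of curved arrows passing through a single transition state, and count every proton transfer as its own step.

3

Step 1: The π electrons of the C=C bond attack a proton of H3O⁺; Markovnikov addition places the new C–H on the less-substituted alkene carbon, so the positive charge ends up on the more-substituted carbon — a tertiary carbocation. H2O is released.
(No 1,2-shift: no single shift to an adjacent carbon would give a more stable cation.)
Step 2: Water acts as the nucleophile: an oxygen lone pair bonds to the cationic carbon, giving an oxonium-ion intermediate.
Step 3: H2O removes a proton from the oxonium oxygen, regenerating H3O⁺ and giving the neutral alcohol.
Total: 3 elementary steps.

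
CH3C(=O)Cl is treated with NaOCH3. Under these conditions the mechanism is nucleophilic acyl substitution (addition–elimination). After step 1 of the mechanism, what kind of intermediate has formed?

Step 1: Nucleophilic addition of CH3O⁻ to the acyl carbon breaks the π(C=O) bond and yields a tetrahedral, anionic intermediate.
After step 1 the species present is a tetrahedral intermediate.

tetrahedral intermediate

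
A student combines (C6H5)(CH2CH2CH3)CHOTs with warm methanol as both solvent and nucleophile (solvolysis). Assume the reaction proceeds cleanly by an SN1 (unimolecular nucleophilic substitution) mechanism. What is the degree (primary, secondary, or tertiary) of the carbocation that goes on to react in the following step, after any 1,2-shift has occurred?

Step 1: The C–O bond breaks with both electrons going to the tosylate; TsO⁻ leaves and a secondary carbocation remains.
No single 1,2-shift to an adjacent carbon would give a more-substituted cation, so no rearrangement occurs.

secondary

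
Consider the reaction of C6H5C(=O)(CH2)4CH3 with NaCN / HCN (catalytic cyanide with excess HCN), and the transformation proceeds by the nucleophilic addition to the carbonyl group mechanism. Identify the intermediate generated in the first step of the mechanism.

Step 1: CN⁻ attacks the sp² carbonyl carbon; the C=O π bond breaks and the electrons end up as a lone pair on the alkoxide oxygen of the tetrahedral intermediate.
After step 1 the species present is a tetrahedral alkoxide intermediate.

tetrahedral alkoxide intermediate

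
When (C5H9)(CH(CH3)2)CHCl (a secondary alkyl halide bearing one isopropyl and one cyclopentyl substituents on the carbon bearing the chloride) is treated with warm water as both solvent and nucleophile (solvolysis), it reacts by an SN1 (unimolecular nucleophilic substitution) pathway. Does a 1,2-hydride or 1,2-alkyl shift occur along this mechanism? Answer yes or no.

The first-formed carbocation is secondary.
The adjacent isopropyl carbon already bears 2 other carbon substituents and has a hydrogen to migrate; after a 1,2-hydride shift from that carbon the positive charge sits on a tertiary centre.
Tertiary is more stable than secondary, so the shift occurs.

yes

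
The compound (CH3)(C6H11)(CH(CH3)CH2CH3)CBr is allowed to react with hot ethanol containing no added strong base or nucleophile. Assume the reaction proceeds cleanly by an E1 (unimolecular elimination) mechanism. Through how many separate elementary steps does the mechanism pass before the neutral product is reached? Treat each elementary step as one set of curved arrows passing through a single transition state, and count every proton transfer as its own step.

2

Step 1: Unassisted departure of Br⁻ (taking the C–Br bonding pair) generates a tertiary carbocation.
(No 1,2-shift: no single shift to an adjacent carbon would give a more stable cation.)
Step 2: An ethanol molecule (solvent) deprotonates a β-carbon; as the C–H bond breaks, those electrons form the new alkene π bond.
Total: 2 elementary steps.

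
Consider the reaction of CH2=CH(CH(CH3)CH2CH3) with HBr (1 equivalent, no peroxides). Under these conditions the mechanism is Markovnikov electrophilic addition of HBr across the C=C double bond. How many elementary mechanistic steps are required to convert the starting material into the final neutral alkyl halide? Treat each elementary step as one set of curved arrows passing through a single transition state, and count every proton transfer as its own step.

3

Step 1: Electrophilic addition begins with the π(C=C) electrons forming a bond to the proton of HBr. Following Markovnikov's rule, the resulting cation is secondary. The H–Br bond breaks heterolytically, releasing Br⁻.
Step 2: A hydride (H with its bonding pair) migrates from the adjacent sec-butyl carbon to the cationic centre — a 1,2-hydride shift — upgrading the secondary cation to a tertiary one.
Step 3: The Br⁻ anion donates a lone pair to the carbocation, forming the new C–Br σ-bond and giving the neutral alkyl halide.
Total: 3 elementary steps.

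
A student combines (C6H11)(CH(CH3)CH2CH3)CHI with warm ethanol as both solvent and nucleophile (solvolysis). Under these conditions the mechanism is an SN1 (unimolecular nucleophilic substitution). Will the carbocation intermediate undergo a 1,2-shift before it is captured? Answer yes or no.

yes

The first-formed carbocation is secondary.
The adjacent cyclohexyl carbon already bears 2 other carbon substituents and has a hydrogen to migrate; after a 1,2-hydride shift from that carbon the positive charge sits on a tertiary centre.
Tertiary is more stable than secondary, so the shift occurs.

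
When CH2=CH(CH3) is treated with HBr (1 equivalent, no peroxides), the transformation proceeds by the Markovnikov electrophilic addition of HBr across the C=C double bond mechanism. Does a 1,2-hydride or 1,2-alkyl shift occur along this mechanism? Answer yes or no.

no

The first-formed carbocation is secondary.
No single 1,2-shift to an adjacent carbon would produce a more-substituted cation than the one already present, so no rearrangement occurs.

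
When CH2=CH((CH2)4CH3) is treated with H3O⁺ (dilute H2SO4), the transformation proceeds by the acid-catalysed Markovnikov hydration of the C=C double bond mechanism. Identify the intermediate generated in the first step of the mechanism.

Step 1: Electrophilic addition begins with the π(C=C) electrons forming a bond to the proton of H3O⁺. Following Markovnikov's rule, the resulting cation is secondary. H2O is released.
After step 1 the species present is a secondary carbocation.

secondary carbocation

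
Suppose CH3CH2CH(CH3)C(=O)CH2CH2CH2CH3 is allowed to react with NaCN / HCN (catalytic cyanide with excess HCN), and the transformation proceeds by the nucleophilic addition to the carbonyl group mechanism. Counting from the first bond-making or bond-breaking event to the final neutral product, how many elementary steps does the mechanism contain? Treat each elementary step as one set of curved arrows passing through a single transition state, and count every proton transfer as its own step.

Step 1: CN⁻ attacks the sp² carbonyl carbon; the C=O π bond breaks and the electrons end up as a lone pair on the alkoxide oxygen of the tetrahedral intermediate.
Step 2: The alkoxide is protonated in situ by undissociated HCN, yielding a cyanohydrin; the CN⁻ so formed carries on the cycle.
Total: 2 elementary steps.

2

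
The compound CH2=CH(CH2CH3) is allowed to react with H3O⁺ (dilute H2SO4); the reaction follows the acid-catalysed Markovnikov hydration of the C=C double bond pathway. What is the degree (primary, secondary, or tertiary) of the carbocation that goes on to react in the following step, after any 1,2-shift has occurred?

Step 1: Electrophilic addition begins with the π(C=C) electrons forming a bond to the proton of H3O⁺. Following Markovnikov's rule, the resulting cation is secondary. H2O is released.
No single 1,2-shift to an adjacent carbon would give a more-substituted cation, so no rearrangement occurs.

secondary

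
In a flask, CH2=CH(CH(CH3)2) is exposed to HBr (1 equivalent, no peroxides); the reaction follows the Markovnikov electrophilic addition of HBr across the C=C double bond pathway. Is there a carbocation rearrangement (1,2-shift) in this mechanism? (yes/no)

yes

The first-formed carbocation is secondary.
The adjacent isopropyl carbon already bears 2 other carbon substituents and has a hydrogen to migrate; after a 1,2-hydride shift from that carbon the positive charge sits on a tertiary centre.
Tertiary is more stable than secondary, so the shift occurs.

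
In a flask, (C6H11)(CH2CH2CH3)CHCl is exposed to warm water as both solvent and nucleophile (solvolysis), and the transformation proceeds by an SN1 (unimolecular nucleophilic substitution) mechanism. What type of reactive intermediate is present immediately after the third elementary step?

Step 1: Unassisted departure of Cl⁻ (taking the C–Cl bonding pair) generates a secondary carbocation.
Step 2: Carbocation rearrangement: a 1,2-hydride shift from the adjacent cyclohexyl carbon converts the initially-formed secondary cation into the more stable tertiary cation.
Step 3: Nucleophilic capture: the oxygen of H2O bonds to the cationic carbon, producing an oxonium-ion intermediate.
After step 3 the species present is an oxonium ion.

oxonium ion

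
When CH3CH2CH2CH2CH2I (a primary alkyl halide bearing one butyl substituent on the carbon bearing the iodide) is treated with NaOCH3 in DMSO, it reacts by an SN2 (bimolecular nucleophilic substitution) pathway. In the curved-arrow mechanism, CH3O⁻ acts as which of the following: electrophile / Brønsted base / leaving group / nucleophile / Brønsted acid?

nucleophile

Step 1: The methoxide nucleophile donates a lone pair from O to the α-carbon in a backside attack; simultaneously the C–I σ-bond breaks and both of its electrons leave with I⁻. One concerted step with inversion of configuration.
CH3O⁻ donates an electron pair to form a new σ-bond to carbon — it is the nucleophile.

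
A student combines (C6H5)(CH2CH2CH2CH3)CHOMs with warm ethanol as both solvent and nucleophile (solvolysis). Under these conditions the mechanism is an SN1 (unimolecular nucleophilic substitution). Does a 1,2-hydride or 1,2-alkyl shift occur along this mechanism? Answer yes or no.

The first-formed carbocation is secondary.
No single 1,2-shift to an adjacent carbon would produce a more-substituted cation than the one already present, so no rearrangement occurs.

no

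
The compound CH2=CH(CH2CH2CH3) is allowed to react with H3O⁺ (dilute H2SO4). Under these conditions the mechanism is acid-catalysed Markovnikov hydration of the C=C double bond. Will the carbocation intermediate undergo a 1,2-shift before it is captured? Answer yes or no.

no

The first-formed carbocation is secondary.
No single 1,2-shift to an adjacent carbon would produce a more-substituted cation than the one already present, so no rearrangement occurs.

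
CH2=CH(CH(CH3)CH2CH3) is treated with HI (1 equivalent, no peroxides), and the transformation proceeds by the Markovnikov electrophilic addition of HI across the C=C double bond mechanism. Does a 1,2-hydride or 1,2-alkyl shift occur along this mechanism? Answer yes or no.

yes

The first-formed carbocation is secondary.
The adjacent sec-butyl carbon already bears 2 other carbon substituents and has a hydrogen to migrate; after a 1,2-hydride shift from that carbon the positive charge sits on a tertiary centre.
Tertiary is more stable than secondary, so the shift occurs.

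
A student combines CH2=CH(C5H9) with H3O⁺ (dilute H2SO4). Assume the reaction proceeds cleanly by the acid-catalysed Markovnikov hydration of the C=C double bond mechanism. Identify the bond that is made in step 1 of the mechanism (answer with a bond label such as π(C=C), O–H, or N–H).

C–H

Step 1: Electrophilic addition begins with the π(C=C) electrons forming a bond to the proton of H3O⁺. Following Markovnikov's rule, the resulting cation is secondary. H2O is released.
The bond formed in this step is the C–H bond.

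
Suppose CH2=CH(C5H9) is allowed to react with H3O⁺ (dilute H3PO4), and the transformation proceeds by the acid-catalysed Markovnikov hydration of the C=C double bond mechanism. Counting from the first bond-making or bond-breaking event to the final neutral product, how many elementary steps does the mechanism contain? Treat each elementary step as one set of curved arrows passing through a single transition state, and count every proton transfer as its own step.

4

Step 1: The π electrons of the C=C bond attack a proton of H3O⁺; Markovnikov addition places the new C–H on the less-substituted alkene carbon, so the positive charge ends up on the more-substituted carbon — a secondary carbocation. H2O is released.
Step 2: A 1,2-hydride shift from the adjacent cyclopentyl carbon moves the positive charge from the secondary centre to an adjacent carbon, generating a more stable tertiary carbocation.
Step 3: Water acts as the nucleophile: an oxygen lone pair bonds to the cationic carbon, giving an oxonium-ion intermediate.
Step 4: Proton transfer from the O–H of the oxonium ion to H2O completes the catalytic cycle and yields the alcohol.
Total: 4 elementary steps.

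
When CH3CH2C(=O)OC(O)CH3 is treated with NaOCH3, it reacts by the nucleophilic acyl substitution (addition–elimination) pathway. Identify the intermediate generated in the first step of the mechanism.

tetrahedral intermediate

Step 1: CH3O⁻ adds to the carbonyl carbon; the C=O π electrons shift onto oxygen and a tetrahedral alkoxide intermediate forms.
After step 1 the species present is a tetrahedral intermediate.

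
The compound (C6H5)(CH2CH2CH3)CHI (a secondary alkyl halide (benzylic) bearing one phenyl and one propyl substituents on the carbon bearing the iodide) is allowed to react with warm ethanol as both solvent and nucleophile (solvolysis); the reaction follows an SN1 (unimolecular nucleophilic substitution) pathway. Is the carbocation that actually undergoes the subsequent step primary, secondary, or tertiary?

Step 1: Unassisted departure of I⁻ (taking the C–I bonding pair) generates a secondary carbocation.
No single 1,2-shift to an adjacent carbon would give a more-substituted cation, so no rearrangement occurs.

secondary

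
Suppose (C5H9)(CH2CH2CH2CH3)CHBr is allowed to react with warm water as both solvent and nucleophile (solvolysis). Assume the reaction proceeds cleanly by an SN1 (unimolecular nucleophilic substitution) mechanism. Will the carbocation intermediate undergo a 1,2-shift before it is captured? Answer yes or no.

yes

The first-formed carbocation is secondary.
The adjacent cyclopentyl carbon already bears 2 other carbon substituents and has a hydrogen to migrate; after a 1,2-hydride shift from that carbon the positive charge sits on a tertiary centre.
Tertiary is more stable than secondary, so the shift occurs.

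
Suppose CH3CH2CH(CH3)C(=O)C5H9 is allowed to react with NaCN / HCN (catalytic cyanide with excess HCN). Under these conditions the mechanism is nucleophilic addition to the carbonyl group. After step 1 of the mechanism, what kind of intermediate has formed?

Step 1: CN⁻ attacks the sp² carbonyl carbon; the C=O π bond breaks and the electrons end up as a lone pair on the alkoxide oxygen of the tetrahedral intermediate.
After step 1 the species present is a tetrahedral alkoxide intermediate.

tetrahedral alkoxide intermediate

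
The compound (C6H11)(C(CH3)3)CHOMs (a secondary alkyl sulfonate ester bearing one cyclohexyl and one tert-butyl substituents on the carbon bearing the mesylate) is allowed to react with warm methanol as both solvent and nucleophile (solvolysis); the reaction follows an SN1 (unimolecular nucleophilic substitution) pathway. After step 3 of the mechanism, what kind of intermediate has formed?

Step 1: The C–O bond breaks with both electrons going to the mesylate; MsO⁻ leaves and a secondary carbocation remains.
Step 2: A hydride (H with its bonding pair) migrates from the adjacent cyclohexyl carbon to the cationic centre — a 1,2-hydride shift — upgrading the secondary cation to a tertiary one.
Step 3: A lone pair on the oxygen of CH3OH attacks the carbocation, forming a new C–O σ-bond and an oxonium ion.
After step 3 the species present is an oxonium ion.

oxonium ion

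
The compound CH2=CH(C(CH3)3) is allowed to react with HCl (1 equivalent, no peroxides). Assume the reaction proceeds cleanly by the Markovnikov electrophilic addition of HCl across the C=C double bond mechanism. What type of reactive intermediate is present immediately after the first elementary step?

Step 1: Electrophilic addition begins with the π(C=C) electrons forming a bond to the proton of HCl. Following Markovnikov's rule, the resulting cation is secondary. The H–Cl bond breaks heterolytically, releasing Cl⁻.
After step 1 the species present is a secondary carbocation.

secondary carbocation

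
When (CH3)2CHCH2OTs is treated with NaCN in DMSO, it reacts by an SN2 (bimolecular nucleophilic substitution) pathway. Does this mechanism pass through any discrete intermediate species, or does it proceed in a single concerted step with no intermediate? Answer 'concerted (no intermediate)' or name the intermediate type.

concerted (no intermediate)

The cyanide nucleophile donates a lone pair from C to the α-carbon in a backside attack; simultaneously the C–O σ-bond breaks and both of its electrons leave with TsO⁻. One concerted step with inversion of configuration.
All bond changes occur in one transition state; no discrete intermediate is formed.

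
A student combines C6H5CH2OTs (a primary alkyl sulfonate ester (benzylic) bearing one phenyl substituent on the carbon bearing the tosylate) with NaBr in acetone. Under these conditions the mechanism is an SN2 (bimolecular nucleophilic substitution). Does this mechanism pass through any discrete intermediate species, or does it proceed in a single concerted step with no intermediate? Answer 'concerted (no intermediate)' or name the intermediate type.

Br⁻ attacks the back face of the α-carbon while TsO⁻ departs with the C–O bonding pair — a single concerted displacement through a pentacoordinate transition state.
All bond changes occur in one transition state; no discrete intermediate is formed.

concerted (no intermediate)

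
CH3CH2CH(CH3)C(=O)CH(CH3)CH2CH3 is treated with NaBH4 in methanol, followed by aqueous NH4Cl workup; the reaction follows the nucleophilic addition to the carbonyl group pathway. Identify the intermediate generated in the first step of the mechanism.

Step 1: H⁻ (delivered from BH4⁻) attacks the sp² carbonyl carbon; the C=O π bond breaks and the electrons end up as a lone pair on the alkoxide oxygen of the tetrahedral intermediate.
After step 1 the species present is a tetrahedral alkoxide intermediate.

tetrahedral alkoxide intermediate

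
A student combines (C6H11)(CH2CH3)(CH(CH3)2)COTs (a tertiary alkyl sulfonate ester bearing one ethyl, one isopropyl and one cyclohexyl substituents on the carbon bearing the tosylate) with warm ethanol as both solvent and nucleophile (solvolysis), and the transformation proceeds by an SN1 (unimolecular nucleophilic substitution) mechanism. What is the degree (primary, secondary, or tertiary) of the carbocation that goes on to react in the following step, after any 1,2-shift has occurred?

tertiary

Step 1: Rate-determining heterolysis of the C–O bond gives TsO⁻ and a tertiary carbocation.
No single 1,2-shift to an adjacent carbon would give a more-substituted cation, so no rearrangement occurs.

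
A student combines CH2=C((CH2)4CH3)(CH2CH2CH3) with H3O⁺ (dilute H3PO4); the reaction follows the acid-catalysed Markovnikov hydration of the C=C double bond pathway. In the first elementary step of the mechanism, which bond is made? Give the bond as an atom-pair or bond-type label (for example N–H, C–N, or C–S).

Step 1: Protonation of the alkene by H3O⁺: the π bond acts as the nucleophile and picks up H⁺, giving the more stable (Markovnikov) tertiary carbocation. H2O is released.
The bond formed in this step is the C–H bond.

C–H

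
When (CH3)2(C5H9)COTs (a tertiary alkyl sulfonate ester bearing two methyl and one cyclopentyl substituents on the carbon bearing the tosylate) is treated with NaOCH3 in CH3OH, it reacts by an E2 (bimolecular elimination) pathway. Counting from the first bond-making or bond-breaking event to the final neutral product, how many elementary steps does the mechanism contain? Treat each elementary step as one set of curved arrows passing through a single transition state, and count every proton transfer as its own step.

1

Step 1: In one step, CH3O⁻ pulls off a β-proton, the C–O bond cleaves, and a C=C double bond forms between the α- and β-carbons (E2, anti elimination).
Total: 1 elementary step.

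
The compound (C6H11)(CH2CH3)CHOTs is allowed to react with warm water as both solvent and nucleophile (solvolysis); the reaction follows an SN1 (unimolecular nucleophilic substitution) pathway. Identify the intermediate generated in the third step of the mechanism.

oxonium ion

Step 1: Rate-determining heterolysis of the C–O bond gives TsO⁻ and a secondary carbocation.
Step 2: A 1,2-hydride shift from the adjacent cyclohexyl carbon moves the positive charge from the secondary centre to an adjacent carbon, generating a more stable tertiary carbocation.
Step 3: A lone pair on the oxygen of H2O attacks the carbocation, forming a new C–O σ-bond and an oxonium ion.
After step 3 the species present is an oxonium ion.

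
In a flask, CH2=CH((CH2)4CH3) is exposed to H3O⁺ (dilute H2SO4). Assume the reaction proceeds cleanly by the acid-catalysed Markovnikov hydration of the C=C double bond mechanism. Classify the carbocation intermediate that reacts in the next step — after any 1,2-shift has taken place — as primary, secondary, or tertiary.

secondary

Step 1: The π electrons of the C=C bond attack a proton of H3O⁺; Markovnikov addition places the new C–H on the less-substituted alkene carbon, so the positive charge ends up on the more-substituted carbon — a secondary carbocation. H2O is released.
No single 1,2-shift to an adjacent carbon would give a more-substituted cation, so no rearrangement occurs.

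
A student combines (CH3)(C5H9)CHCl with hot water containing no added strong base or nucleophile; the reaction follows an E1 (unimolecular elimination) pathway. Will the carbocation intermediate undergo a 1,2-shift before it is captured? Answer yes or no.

yes

The first-formed carbocation is secondary.
The adjacent cyclopentyl carbon already bears 2 other carbon substituents and has a hydrogen to migrate; after a 1,2-hydride shift from that carbon the positive charge sits on a tertiary centre.
Tertiary is more stable than secondary, so the shift occurs.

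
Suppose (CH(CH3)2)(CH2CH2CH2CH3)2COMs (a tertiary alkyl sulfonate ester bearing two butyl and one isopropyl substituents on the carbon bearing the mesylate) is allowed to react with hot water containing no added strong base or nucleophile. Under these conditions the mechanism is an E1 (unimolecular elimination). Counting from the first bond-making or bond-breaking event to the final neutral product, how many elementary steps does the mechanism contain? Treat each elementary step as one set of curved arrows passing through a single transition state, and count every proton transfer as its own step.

2

Step 1: Rate-determining heterolysis of the C–O bond gives MsO⁻ and a tertiary carbocation.
(No 1,2-shift: no single shift to an adjacent carbon would give a more stable cation.)
Step 2: Loss of a β-proton to a water molecule of the solvent: the C–H bonding pair collapses toward the cationic carbon to form the C=C π bond, yielding the alkene.
Total: 2 elementary steps.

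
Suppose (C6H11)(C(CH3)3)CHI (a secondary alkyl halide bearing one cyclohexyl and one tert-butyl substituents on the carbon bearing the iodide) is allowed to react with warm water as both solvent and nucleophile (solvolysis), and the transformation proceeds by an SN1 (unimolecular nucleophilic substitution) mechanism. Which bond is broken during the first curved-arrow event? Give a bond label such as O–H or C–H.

C–I

Step 1: Unassisted departure of I⁻ (taking the C–I bonding pair) generates a secondary carbocation.
The bond broken in this step is the C–I bond.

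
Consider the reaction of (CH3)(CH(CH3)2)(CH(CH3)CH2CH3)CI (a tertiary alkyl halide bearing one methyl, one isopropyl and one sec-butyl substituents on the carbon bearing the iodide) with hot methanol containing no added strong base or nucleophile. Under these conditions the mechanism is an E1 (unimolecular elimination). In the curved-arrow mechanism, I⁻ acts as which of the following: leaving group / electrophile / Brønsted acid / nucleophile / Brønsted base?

leaving group

Step 1: The C–I bond breaks with both electrons going to the iodide; I⁻ leaves and a tertiary carbocation remains.
I⁻ departs with both electrons of the breaking σ-bond — that is the definition of a leaving group.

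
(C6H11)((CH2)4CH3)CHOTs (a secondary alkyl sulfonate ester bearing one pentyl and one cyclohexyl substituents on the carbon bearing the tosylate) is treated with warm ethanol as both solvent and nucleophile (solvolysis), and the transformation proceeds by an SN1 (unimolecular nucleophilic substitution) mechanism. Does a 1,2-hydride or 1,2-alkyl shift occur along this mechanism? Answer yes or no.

The first-formed carbocation is secondary.
The adjacent cyclohexyl carbon already bears 2 other carbon substituents and has a hydrogen to migrate; after a 1,2-hydride shift from that carbon the positive charge sits on a tertiary centre.
Tertiary is more stable than secondary, so the shift occurs.

yes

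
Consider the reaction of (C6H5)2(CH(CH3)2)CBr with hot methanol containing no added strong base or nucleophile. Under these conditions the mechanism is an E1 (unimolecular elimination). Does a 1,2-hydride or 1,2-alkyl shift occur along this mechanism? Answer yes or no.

The first-formed carbocation is tertiary.
No single 1,2-shift to an adjacent carbon would produce a more-substituted cation than the one already present, so no rearrangement occurs.

no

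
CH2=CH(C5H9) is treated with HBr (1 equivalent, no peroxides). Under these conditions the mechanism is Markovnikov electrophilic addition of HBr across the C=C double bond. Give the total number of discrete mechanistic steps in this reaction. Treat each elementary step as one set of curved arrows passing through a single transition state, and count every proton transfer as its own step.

3

Step 1: The π electrons of the C=C bond attack a proton of HBr; Markovnikov addition places the new C–H on the less-substituted alkene carbon, so the positive charge ends up on the more-substituted carbon — a secondary carbocation. The H–Br bond breaks heterolytically, releasing Br⁻.
Step 2: A 1,2-hydride shift from the adjacent cyclopentyl carbon moves the positive charge from the secondary centre to an adjacent carbon, generating a more stable tertiary carbocation.
Step 3: The Br⁻ anion donates a lone pair to the carbocation, forming the new C–Br σ-bond and giving the neutral alkyl halide.
Total: 3 elementary steps.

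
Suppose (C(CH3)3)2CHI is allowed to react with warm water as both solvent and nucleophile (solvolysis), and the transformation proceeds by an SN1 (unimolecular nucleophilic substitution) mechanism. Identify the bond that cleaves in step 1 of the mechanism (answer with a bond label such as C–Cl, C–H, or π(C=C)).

Step 1: Ionisation: the C–I σ-bond cleaves heterolytically; both bonding electrons depart with I⁻, leaving a secondary carbocation at the α-carbon.
The bond broken in this step is the C–I bond.

C–I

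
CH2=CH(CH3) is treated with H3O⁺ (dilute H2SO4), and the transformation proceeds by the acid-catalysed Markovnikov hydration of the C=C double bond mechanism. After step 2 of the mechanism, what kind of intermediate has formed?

oxonium ion

Step 1: The π electrons of the C=C bond attack a proton of H3O⁺; Markovnikov addition places the new C–H on the less-substituted alkene carbon, so the positive charge ends up on the more-substituted carbon — a secondary carbocation. H2O is released.
Step 2: Nucleophilic capture of the cation by H2O produces the protonated alcohol (an oxonium ion).
After step 2 the species present is an oxonium ion.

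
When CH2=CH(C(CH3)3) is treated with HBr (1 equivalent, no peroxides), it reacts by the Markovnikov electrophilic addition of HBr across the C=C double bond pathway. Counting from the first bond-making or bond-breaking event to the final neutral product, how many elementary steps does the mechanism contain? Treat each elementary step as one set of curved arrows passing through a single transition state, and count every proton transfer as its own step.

3

Step 1: The π electrons of the C=C bond attack a proton of HBr; Markovnikov addition places the new C–H on the less-substituted alkene carbon, so the positive charge ends up on the more-substituted carbon — a secondary carbocation. The H–Br bond breaks heterolytically, releasing Br⁻.
Step 2: Carbocation rearrangement: a 1,2-methyl shift from the adjacent tert-butyl carbon converts the initially-formed secondary cation into the more stable tertiary cation.
Step 3: Br⁻ captures the cation: a lone pair on Br⁻ fills the empty p orbital, producing the alkyl halide product.
Total: 3 elementary steps.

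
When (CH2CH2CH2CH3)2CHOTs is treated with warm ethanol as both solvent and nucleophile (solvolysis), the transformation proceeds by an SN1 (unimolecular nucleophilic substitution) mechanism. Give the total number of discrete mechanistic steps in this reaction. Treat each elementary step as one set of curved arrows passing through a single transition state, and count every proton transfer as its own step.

3

Step 1: Rate-determining heterolysis of the C–O bond gives TsO⁻ and a secondary carbocation.
(No 1,2-shift: no single shift to an adjacent carbon would give a more stable cation.)
Step 2: Nucleophilic capture: the oxygen of CH3CH2OH bonds to the cationic carbon, producing an oxonium-ion intermediate.
Step 3: A second solvent molecule removes the proton on oxygen, giving the neutral ether product.
Total: 3 elementary steps.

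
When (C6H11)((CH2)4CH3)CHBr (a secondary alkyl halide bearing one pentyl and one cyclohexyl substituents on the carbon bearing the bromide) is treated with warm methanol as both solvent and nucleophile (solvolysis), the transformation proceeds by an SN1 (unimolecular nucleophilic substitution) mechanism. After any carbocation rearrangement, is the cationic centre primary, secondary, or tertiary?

tertiary

Step 1: Unassisted departure of Br⁻ (taking the C–Br bonding pair) generates a secondary carbocation.
Step 2: A hydride (H with its bonding pair) migrates from the adjacent cyclohexyl carbon to the cationic centre — a 1,2-hydride shift — upgrading the secondary cation to a tertiary one.
The cation rearranges from secondary to tertiary via a 1,2-hydride shift from the adjacent cyclohexyl carbon; the tertiary cation is what reacts next.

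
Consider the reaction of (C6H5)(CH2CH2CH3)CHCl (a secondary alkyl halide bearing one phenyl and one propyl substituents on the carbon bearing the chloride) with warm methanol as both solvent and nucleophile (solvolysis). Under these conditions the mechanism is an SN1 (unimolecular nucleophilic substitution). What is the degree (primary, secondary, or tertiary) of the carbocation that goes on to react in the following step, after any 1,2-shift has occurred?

secondary

Step 1: The C–Cl bond breaks with both electrons going to the chloride; Cl⁻ leaves and a secondary carbocation remains.
No single 1,2-shift to an adjacent carbon would give a more-substituted cation, so no rearrangement occurs.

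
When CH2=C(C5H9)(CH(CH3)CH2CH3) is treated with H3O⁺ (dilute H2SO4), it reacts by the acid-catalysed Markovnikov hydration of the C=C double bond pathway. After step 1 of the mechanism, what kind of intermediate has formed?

Step 1: Electrophilic addition begins with the π(C=C) electrons forming a bond to the proton of H3O⁺. Following Markovnikov's rule, the resulting cation is tertiary. H2O is released.
After step 1 the species present is a tertiary carbocation.

tertiary carbocation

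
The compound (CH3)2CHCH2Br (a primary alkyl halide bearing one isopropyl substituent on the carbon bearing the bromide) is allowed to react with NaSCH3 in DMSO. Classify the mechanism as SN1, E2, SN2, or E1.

Conditions: a primary substrate with a strong nucleophile in the polar aprotic solvent DMSO.
These conditions are the textbook signature of the SN2 pathway.
An unhindered substrate with a strong nucleophile in a polar aprotic solvent favours one-step backside displacement.

SN2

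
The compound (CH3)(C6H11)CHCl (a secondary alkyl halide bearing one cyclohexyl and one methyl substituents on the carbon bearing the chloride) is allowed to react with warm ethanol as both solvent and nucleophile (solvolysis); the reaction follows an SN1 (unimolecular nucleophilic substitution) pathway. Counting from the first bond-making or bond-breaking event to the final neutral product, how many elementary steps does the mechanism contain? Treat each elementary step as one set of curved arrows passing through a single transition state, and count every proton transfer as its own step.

Step 1: Unassisted departure of Cl⁻ (taking the C–Cl bonding pair) generates a secondary carbocation.
Step 2: Carbocation rearrangement: a 1,2-hydride shift from the adjacent cyclohexyl carbon converts the initially-formed secondary cation into the more stable tertiary cation.
Step 3: Nucleophilic capture: the oxygen of CH3CH2OH bonds to the cationic carbon, producing an oxonium-ion intermediate.
Step 4: Deprotonation of the oxonium oxygen by solvent ethanol yields the neutral ether.
Total: 4 elementary steps.

4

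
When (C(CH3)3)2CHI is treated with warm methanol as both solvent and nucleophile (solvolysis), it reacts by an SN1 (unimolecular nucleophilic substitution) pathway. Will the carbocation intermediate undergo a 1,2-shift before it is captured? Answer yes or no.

yes

The first-formed carbocation is secondary.
The adjacent tert-butyl carbon has no hydrogen but bears methyl groups; migration of one methyl with its bonding pair (a 1,2-methyl shift) places the charge on a tertiary centre.
Tertiary is more stable than secondary, so the shift occurs.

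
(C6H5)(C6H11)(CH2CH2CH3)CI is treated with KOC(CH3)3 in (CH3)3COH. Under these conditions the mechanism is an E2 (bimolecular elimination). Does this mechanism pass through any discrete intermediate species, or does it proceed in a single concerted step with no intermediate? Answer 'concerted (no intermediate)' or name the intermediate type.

concerted (no intermediate)

Concerted anti-periplanar elimination: (CH3)3CO⁻ abstracts a β-H while I⁻ leaves, and the C–H electrons become the new C=C π bond — all in a single transition state.
All bond changes occur in one transition state; no discrete intermediate is formed.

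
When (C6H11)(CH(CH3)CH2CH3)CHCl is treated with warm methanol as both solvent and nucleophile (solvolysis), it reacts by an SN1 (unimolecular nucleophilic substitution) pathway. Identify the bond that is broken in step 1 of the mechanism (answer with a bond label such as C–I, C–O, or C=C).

Step 1: Rate-determining heterolysis of the C–Cl bond gives Cl⁻ and a secondary carbocation.
The bond broken in this step is the C–Cl bond.

C–Cl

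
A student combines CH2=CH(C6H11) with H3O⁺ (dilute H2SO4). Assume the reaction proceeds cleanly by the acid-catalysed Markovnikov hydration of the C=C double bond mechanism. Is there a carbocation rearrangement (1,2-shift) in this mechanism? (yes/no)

yes

The first-formed carbocation is secondary.
The adjacent cyclohexyl carbon already bears 2 other carbon substituents and has a hydrogen to migrate; after a 1,2-hydride shift from that carbon the positive charge sits on a tertiary centre.
Tertiary is more stable than secondary, so the shift occurs.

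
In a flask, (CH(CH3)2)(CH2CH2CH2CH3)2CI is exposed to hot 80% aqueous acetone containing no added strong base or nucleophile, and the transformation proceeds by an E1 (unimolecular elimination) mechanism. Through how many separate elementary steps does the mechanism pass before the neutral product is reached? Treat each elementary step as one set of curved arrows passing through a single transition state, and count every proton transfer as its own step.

2

Step 1: Rate-determining heterolysis of the C–I bond gives I⁻ and a tertiary carbocation.
(No 1,2-shift: no single shift to an adjacent carbon would give a more stable cation.)
Step 2: A weak base (a water molecule from the solvent) removes a proton from a carbon adjacent to the cationic centre; the electrons of that C–H bond become the new π(C=C) bond, giving the alkene.
Total: 2 elementary steps.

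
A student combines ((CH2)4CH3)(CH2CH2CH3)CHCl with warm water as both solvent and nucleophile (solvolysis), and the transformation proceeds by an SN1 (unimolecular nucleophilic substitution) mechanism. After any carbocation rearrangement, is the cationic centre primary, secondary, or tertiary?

secondary

Step 1: The C–Cl bond breaks with both electrons going to the chloride; Cl⁻ leaves and a secondary carbocation remains.
No single 1,2-shift to an adjacent carbon would give a more-substituted cation, so no rearrangement occurs.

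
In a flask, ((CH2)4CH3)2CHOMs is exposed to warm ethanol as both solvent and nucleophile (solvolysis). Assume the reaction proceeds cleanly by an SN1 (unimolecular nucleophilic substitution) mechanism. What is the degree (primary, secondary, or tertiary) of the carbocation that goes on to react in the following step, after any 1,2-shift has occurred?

secondary

Step 1: Rate-determining heterolysis of the C–O bond gives MsO⁻ and a secondary carbocation.
No single 1,2-shift to an adjacent carbon would give a more-substituted cation, so no rearrangement occurs.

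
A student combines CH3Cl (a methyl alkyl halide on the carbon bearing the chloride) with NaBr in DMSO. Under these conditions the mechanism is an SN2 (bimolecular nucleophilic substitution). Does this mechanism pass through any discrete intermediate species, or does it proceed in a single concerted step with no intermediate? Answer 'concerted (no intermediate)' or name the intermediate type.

concerted (no intermediate)

Backside attack by Br⁻ on the carbon bearing the chloride: the new C–Br bond forms as the C–Cl bond breaks, with Walden inversion at carbon.
All bond changes occur in one transition state; no discrete intermediate is formed.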